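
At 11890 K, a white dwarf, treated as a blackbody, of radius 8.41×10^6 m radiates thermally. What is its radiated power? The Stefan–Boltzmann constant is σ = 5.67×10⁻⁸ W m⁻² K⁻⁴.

A = 4πr² = 4π × (8.41×10^6)² = 8.89×10^14 m².
P = σAT⁴ = 5.67×10⁻⁸ × 8.89×10^14 × (11890)⁴ = 5.67×10⁻⁸ × 8.89×10^14 × 2.00×10^16.
P = 1.01×10^24 W.

P ≈ 1.01×10^24 W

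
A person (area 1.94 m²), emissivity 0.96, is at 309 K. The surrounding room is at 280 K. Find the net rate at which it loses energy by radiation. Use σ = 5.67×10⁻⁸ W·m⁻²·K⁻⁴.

Q ≈ 314 W

Q = εσA(T⁴ − T_s⁴). T⁴ − T_s⁴ = (309)⁴ − (280)⁴ = 9.12×10^9 − 6.15×10^9 = 2.97×10^9 K⁴.
Q = 0.96 × 5.67×10⁻⁸ × 1.94 × 2.97×10^9 = 314 W.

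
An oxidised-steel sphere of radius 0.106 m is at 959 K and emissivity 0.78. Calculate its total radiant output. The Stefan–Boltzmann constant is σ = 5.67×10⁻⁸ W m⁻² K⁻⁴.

A = 4πr² = 4π × (0.106)² = 0.141 m².
P = εσAT⁴ = 0.78 × 5.67×10⁻⁸ × 0.141 × (959)⁴ = 0.78 × 5.67×10⁻⁸ × 0.141 × 8.46×10^11.
P = 5280 W.

P ≈ 5280 W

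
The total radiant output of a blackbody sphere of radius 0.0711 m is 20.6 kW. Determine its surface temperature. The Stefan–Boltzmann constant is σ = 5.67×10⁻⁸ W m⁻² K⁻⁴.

T ≈ 1550 K

A = 4πr² = 4π × (0.0711)² = 0.0635 m².
From P = σAT⁴, T = (P / σA)^(1/4) = (20600 / (5.67×10⁻⁸ × 0.0635))^(1/4).
T = (5.72×10^12)^(1/4) = 1550 K.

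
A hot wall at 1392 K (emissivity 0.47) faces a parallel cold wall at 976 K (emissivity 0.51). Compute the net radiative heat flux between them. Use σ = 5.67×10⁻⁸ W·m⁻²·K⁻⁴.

q ≈ 52300 W/m²

For two large parallel gray plates, q = σ(T₁⁴ − T₂⁴) / (1/ε₁ + 1/ε₂ − 1).
1/ε₁ + 1/ε₂ − 1 = 1/0.47 + 1/0.51 − 1 = 3.088.
T₁⁴ − T₂⁴ = 3.75×10^12 − 9.07×10^11 = 2.85×10^12 K⁴.
q = 5.67×10⁻⁸ × 2.85×10^12 / 3.088 = 52300 W/m².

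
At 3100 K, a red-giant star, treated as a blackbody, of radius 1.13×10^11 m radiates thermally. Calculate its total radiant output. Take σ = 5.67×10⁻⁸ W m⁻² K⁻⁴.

P ≈ 8.40×10^29 W

A = 4πr² = 4π × (1.13×10^11)² = 1.60×10^23 m².
P = σAT⁴ = 5.67×10⁻⁸ × 1.60×10^23 × (3100)⁴ = 5.67×10⁻⁸ × 1.60×10^23 × 9.24×10^13.
P = 8.40×10^29 W.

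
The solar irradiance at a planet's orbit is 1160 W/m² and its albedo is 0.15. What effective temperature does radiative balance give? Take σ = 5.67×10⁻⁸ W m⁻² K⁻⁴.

T ≈ 257 K

Power absorbed = (1−a)S·πR²; power emitted = 4πR²σT⁴. Equating and cancelling πR²:
T = ((1−a)S / 4σ)^(1/4) = (986 / (4 × 5.67×10⁻⁸))^(1/4) = (4.35×10^9)^(1/4).
T = 257 K.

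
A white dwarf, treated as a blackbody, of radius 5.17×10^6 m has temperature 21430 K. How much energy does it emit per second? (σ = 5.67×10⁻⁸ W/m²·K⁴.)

A = 4πr² = 4π × (5.17×10^6)² = 3.36×10^14 m².
P = σAT⁴ = 5.67×10⁻⁸ × 3.36×10^14 × (21430)⁴ = 5.67×10⁻⁸ × 3.36×10^14 × 2.11×10^17.
P = 4.02×10^24 W.

P ≈ 4.02×10^24 W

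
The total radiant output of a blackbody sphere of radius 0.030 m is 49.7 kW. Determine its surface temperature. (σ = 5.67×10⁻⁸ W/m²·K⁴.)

T ≈ 2970 K

A = 4πr² = 4π × (0.030)² = 0.0113 m².
From P = σAT⁴, T = (P / σA)^(1/4) = (49700 / (5.67×10⁻⁸ × 0.0113))^(1/4).
T = (7.75×10^13)^(1/4) = 2970 K.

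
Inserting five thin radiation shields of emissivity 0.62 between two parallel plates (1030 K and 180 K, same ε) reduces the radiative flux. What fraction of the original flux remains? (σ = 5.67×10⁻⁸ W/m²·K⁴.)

ratio ≈ 0.167

With N identical shields there are N+1 = 6 gaps in series, each with the same radiative resistance, so the flux falls to 1/(N+1) of its unshielded value.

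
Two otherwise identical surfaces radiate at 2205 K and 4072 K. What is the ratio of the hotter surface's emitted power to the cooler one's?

P ∝ T⁴, so the ratio is (4072/2205)⁴ = (1.847)⁴ = 11.6.

ratio ≈ 11.6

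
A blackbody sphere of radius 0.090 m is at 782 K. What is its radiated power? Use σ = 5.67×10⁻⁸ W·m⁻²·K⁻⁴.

A = 4πr² = 4π × (0.090)² = 0.102 m².
P = σAT⁴ = 5.67×10⁻⁸ × 0.102 × (782)⁴ = 5.67×10⁻⁸ × 0.102 × 3.74×10^11.
P = 2160 W.

P ≈ 2160 W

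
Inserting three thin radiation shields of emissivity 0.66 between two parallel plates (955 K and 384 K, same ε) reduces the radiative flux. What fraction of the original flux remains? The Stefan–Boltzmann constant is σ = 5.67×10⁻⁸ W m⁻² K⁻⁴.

ratio ≈ 0.250

With N identical shields there are N+1 = 4 gaps in series, each with the same radiative resistance, so the flux falls to 1/(N+1) of its unshielded value.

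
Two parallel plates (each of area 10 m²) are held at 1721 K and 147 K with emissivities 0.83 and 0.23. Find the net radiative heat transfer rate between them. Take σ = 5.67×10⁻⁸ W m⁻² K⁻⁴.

For two large parallel gray plates, q = σ(T₁⁴ − T₂⁴) / (1/ε₁ + 1/ε₂ − 1).
1/ε₁ + 1/ε₂ − 1 = 1/0.83 + 1/0.23 − 1 = 4.553.
T₁⁴ − T₂⁴ = 8.77×10^12 − 4.67×10^8 = 8.77×10^12 K⁴.
q = 5.67×10⁻⁸ × 8.77×10^12 / 4.553 = 1.09×10^5 W/m².
Q = q·A = 1.09×10^5 × 10 = 1.09×10^6 W.

Q ≈ 1.09×10^6 W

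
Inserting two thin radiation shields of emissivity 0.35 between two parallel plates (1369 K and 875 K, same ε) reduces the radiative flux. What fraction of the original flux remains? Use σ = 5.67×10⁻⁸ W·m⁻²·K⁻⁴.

ratio ≈ 0.333

With N identical shields there are N+1 = 3 gaps in series, each with the same radiative resistance, so the flux falls to 1/(N+1) of its unshielded value.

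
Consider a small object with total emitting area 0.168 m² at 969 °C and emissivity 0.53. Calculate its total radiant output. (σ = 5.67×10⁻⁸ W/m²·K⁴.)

969 °C = 1242 K.
P = εσAT⁴ = 0.53 × 5.67×10⁻⁸ × 0.168 × (1242)⁴ = 0.53 × 5.67×10⁻⁸ × 0.168 × 2.38×10^12.
P = 12000 W.

P ≈ 12000 W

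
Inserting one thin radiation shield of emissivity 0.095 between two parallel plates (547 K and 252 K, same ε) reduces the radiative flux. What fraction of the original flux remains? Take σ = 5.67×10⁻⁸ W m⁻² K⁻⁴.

With N identical shields there are N+1 = 2 gaps in series, each with the same radiative resistance, so the flux falls to 1/(N+1) of its unshielded value.

ratio ≈ 0.500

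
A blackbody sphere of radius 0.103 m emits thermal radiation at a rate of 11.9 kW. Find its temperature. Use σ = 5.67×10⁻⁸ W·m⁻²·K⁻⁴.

A = 4πr² = 4π × (0.103)² = 0.133 m².
From P = σAT⁴, T = (P / σA)^(1/4) = (11900 / (5.67×10⁻⁸ × 0.133))^(1/4).
T = (1.57×10^12)^(1/4) = 1120 K.

T ≈ 1120 K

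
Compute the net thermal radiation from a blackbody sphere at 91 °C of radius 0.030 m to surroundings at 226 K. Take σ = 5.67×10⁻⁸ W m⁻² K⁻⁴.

Q ≈ 9.58 W

A = 4πr² = 4π × (0.030)² = 0.0113 m².
Convert: 91 °C = 364 K.
Q = σA(T⁴ − T_s⁴). T⁴ − T_s⁴ = (364)⁴ − (226)⁴ = 1.76×10^10 − 2.61×10^9 = 1.49×10^10 K⁴.
Q = 5.67×10⁻⁸ × 0.0113 × 1.49×10^10 = 9.58 W.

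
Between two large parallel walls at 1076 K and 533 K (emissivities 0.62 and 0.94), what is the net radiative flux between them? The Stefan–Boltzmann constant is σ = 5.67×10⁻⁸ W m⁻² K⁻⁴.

q ≈ 42600 W/m²

For two large parallel gray plates, q = σ(T₁⁴ − T₂⁴) / (1/ε₁ + 1/ε₂ − 1).
1/ε₁ + 1/ε₂ − 1 = 1/0.62 + 1/0.94 − 1 = 1.677.
T₁⁴ − T₂⁴ = 1.34×10^12 − 8.07×10^10 = 1.26×10^12 K⁴.
q = 5.67×10⁻⁸ × 1.26×10^12 / 1.677 = 42600 W/m².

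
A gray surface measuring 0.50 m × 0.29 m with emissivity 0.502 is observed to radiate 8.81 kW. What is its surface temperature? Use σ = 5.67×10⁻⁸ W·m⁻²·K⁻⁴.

A = 0.50 × 0.29 = 0.145 m².
From P = εσAT⁴, T = (P / εσA)^(1/4) = (8810 / (0.502 × 5.67×10⁻⁸ × 0.145))^(1/4).
T = (2.13×10^12)^(1/4) = 1210 K.

T ≈ 1210 K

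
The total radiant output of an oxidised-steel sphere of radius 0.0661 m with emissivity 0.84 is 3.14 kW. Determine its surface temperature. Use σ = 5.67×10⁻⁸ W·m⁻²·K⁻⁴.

T ≈ 1050 K

A = 4πr² = 4π × (0.0661)² = 0.0549 m².
From P = εσAT⁴, T = (P / εσA)^(1/4) = (3140 / (0.84 × 5.67×10⁻⁸ × 0.0549))^(1/4).
T = (1.20×10^12)^(1/4) = 1050 K.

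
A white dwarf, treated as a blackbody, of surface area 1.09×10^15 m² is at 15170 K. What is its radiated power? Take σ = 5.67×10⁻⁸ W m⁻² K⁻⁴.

P = σAT⁴ = 5.67×10⁻⁸ × 1.09×10^15 × (15170)⁴ = 5.67×10⁻⁸ × 1.09×10^15 × 5.30×10^16.
P = 3.27×10^24 W.

P ≈ 3.27×10^24 W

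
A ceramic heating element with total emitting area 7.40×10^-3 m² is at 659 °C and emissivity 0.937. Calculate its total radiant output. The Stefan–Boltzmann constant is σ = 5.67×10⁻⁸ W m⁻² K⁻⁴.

P ≈ 297 W

659 °C = 932 K.
Stefan–Boltzmann: P = εσAT⁴ = 0.937 × 5.67×10⁻⁸ × 7.40×10^-3 × (932)⁴ = 0.937 × 5.67×10⁻⁸ × 7.40×10^-3 × 7.55×10^11.
P = 297 W.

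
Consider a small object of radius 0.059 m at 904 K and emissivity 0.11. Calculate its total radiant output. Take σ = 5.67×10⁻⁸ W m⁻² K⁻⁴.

A = 4πr² = 4π × (0.059)² = 0.0437 m².
P = εσAT⁴ = 0.11 × 5.67×10⁻⁸ × 0.0437 × (904)⁴ = 0.11 × 5.67×10⁻⁸ × 0.0437 × 6.68×10^11.
P = 182 W.

P ≈ 182 W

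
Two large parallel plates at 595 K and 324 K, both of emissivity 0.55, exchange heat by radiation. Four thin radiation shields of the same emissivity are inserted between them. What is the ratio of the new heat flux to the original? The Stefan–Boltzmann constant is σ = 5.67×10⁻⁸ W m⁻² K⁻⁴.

ratio ≈ 0.200

With N identical shields there are N+1 = 5 gaps in series, each with the same radiative resistance, so the flux falls to 1/(N+1) of its unshielded value.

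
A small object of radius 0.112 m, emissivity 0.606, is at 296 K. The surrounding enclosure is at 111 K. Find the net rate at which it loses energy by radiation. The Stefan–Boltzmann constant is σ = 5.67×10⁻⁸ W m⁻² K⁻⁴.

Q ≈ 40.8 W

A = 4πr² = 4π × (0.112)² = 0.158 m².
Q = εσA(T⁴ − T_s⁴). T⁴ − T_s⁴ = (296)⁴ − (111)⁴ = 7.68×10^9 − 1.52×10^8 = 7.52×10^9 K⁴.
Q = 0.606 × 5.67×10⁻⁸ × 0.158 × 7.52×10^9 = 40.8 W.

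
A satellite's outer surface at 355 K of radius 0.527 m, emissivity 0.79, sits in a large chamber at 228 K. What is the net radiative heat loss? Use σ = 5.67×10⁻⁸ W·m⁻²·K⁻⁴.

Q ≈ 2060 W

A = 4πr² = 4π × (0.527)² = 3.49 m².
Q = εσA(T⁴ − T_s⁴). T⁴ − T_s⁴ = (355)⁴ − (228)⁴ = 1.59×10^10 − 2.70×10^9 = 1.32×10^10 K⁴.
Q = 0.79 × 5.67×10⁻⁸ × 3.49 × 1.32×10^10 = 2060 W.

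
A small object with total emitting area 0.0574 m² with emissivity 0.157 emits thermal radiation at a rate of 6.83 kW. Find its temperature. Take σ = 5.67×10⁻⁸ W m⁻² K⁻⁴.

From P = εσAT⁴, T = (P / εσA)^(1/4) = (6830 / (0.157 × 5.67×10⁻⁸ × 0.0574))^(1/4).
T = (1.34×10^13)^(1/4) = 1910 K.

T ≈ 1910 K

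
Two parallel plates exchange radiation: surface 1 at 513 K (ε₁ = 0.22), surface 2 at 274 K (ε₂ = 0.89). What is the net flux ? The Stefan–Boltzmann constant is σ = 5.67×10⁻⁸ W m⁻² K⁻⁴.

For two large parallel gray plates, q = σ(T₁⁴ − T₂⁴) / (1/ε₁ + 1/ε₂ − 1).
1/ε₁ + 1/ε₂ − 1 = 1/0.22 + 1/0.89 − 1 = 4.669.
T₁⁴ − T₂⁴ = 6.93×10^10 − 5.64×10^9 = 6.36×10^10 K⁴.
q = 5.67×10⁻⁸ × 6.36×10^10 / 4.669 = 773 W/m².

q ≈ 773 W/m²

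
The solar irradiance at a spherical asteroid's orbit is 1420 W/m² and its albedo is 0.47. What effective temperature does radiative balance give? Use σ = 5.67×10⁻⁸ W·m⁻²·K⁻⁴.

Power absorbed = (1−a)S·πR²; power emitted = 4πR²σT⁴. Equating and cancelling πR²:
T = ((1−a)S / 4σ)^(1/4) = (753 / (4 × 5.67×10⁻⁸))^(1/4) = (3.32×10^9)^(1/4).
T = 240 K.

T ≈ 240 K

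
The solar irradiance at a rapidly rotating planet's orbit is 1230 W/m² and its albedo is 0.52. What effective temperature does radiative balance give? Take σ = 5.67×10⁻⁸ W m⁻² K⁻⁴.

Power absorbed = (1−a)S·πR²; power emitted = 4πR²σT⁴. Equating and cancelling πR²:
T = ((1−a)S / 4σ)^(1/4) = (590 / (4 × 5.67×10⁻⁸))^(1/4) = (2.60×10^9)^(1/4).
T = 226 K.

T ≈ 226 K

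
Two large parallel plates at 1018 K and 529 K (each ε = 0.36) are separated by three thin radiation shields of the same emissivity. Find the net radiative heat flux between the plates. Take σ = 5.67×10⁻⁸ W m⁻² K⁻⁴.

q ≈ 3100 W/m²

Each of the 4 gaps contributes resistance (2/ε − 1) = 2/0.36 − 1 = 4.556; total = 18.22.
q = σ(T₁⁴ − T₂⁴) / 18.22 = 5.67×10⁻⁸ × 9.96×10^11 / 18.22 = 3100 W/m².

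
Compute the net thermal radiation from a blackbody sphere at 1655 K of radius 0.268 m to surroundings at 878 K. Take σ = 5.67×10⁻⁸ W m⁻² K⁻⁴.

A = 4πr² = 4π × (0.268)² = 0.903 m².
Q = σA(T⁴ − T_s⁴). T⁴ − T_s⁴ = (1655)⁴ − (878)⁴ = 7.50×10^12 − 5.94×10^11 = 6.91×10^12 K⁴.
Q = 5.67×10⁻⁸ × 0.903 × 6.91×10^12 = 3.54×10^5 W.

Q ≈ 3.54×10^5 W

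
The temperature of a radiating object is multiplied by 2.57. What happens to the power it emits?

factor ≈ 43.6

P ∝ T⁴, so the power scales as (2.57)⁴ = 43.6.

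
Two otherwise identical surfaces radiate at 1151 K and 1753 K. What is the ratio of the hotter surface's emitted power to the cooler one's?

ratio ≈ 5.38

P ∝ T⁴, so the ratio is (1753/1151)⁴ = (1.523)⁴ = 5.38.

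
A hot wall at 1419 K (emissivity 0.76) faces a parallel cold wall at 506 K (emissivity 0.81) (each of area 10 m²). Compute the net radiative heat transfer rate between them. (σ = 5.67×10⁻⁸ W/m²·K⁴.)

For two large parallel gray plates, q = σ(T₁⁴ − T₂⁴) / (1/ε₁ + 1/ε₂ − 1).
1/ε₁ + 1/ε₂ − 1 = 1/0.76 + 1/0.81 − 1 = 1.550.
T₁⁴ − T₂⁴ = 4.05×10^12 − 6.56×10^10 = 3.99×10^12 K⁴.
q = 5.67×10⁻⁸ × 3.99×10^12 / 1.550 = 1.46×10^5 W/m².
Q = q·A = 1.46×10^5 × 10 = 1.46×10^6 W.

Q ≈ 1.46×10^6 W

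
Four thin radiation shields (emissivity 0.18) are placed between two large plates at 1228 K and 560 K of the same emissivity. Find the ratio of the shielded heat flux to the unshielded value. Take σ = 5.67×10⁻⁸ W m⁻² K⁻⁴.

ratio ≈ 0.200

With N identical shields there are N+1 = 5 gaps in series, each with the same radiative resistance, so the flux falls to 1/(N+1) of its unshielded value.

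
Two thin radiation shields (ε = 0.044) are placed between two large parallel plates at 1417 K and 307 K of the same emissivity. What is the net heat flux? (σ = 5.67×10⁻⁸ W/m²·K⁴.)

q ≈ 1710 W/m²

Each of the 3 gaps contributes resistance (2/ε − 1) = 2/0.044 − 1 = 44.45; total = 133.4.
q = σ(T₁⁴ − T₂⁴) / 133.4 = 5.67×10⁻⁸ × 4.02×10^12 / 133.4 = 1710 W/m².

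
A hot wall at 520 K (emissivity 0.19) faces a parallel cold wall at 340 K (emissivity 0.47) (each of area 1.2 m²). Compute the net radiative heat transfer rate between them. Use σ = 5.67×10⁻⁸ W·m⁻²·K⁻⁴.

For two large parallel gray plates, q = σ(T₁⁴ − T₂⁴) / (1/ε₁ + 1/ε₂ − 1).
1/ε₁ + 1/ε₂ − 1 = 1/0.19 + 1/0.47 − 1 = 6.391.
T₁⁴ − T₂⁴ = 7.31×10^10 − 1.34×10^10 = 5.98×10^10 K⁴.
q = 5.67×10⁻⁸ × 5.98×10^10 / 6.391 = 530 W/m².
Q = q·A = 530 × 1.2 = 636 W.

Q ≈ 636 W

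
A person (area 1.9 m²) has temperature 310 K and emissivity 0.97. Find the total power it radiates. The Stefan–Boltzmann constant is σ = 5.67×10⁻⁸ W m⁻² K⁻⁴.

P ≈ 965 W

Stefan–Boltzmann: P = εσAT⁴ = 0.97 × 5.67×10⁻⁸ × 1.90 × (310)⁴ = 0.97 × 5.67×10⁻⁸ × 1.90 × 9.24×10^9.
P = 965 W.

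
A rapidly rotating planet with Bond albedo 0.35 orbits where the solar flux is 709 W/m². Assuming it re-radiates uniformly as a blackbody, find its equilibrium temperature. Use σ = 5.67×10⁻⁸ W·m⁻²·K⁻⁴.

T ≈ 212 K

Power absorbed = (1−a)S·πR²; power emitted = 4πR²σT⁴. Equating and cancelling πR²:
T = ((1−a)S / 4σ)^(1/4) = (461 / (4 × 5.67×10⁻⁸))^(1/4) = (2.03×10^9)^(1/4).
T = 212 K.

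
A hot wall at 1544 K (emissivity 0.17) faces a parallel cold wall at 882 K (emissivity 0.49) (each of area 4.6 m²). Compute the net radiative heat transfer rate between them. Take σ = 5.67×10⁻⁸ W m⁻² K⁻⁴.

Q ≈ 1.91×10^5 W

For two large parallel gray plates, q = σ(T₁⁴ − T₂⁴) / (1/ε₁ + 1/ε₂ − 1).
1/ε₁ + 1/ε₂ − 1 = 1/0.17 + 1/0.49 − 1 = 6.923.
T₁⁴ − T₂⁴ = 5.68×10^12 − 6.05×10^11 = 5.08×10^12 K⁴.
q = 5.67×10⁻⁸ × 5.08×10^12 / 6.923 = 41600 W/m².
Q = q·A = 41600 × 4.6 = 1.91×10^5 W.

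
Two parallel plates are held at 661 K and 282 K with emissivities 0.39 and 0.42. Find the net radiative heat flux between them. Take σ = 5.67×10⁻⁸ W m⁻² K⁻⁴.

For two large parallel gray plates, q = σ(T₁⁴ − T₂⁴) / (1/ε₁ + 1/ε₂ − 1).
1/ε₁ + 1/ε₂ − 1 = 1/0.39 + 1/0.42 − 1 = 3.945.
T₁⁴ − T₂⁴ = 1.91×10^11 − 6.32×10^9 = 1.85×10^11 K⁴.
q = 5.67×10⁻⁸ × 1.85×10^11 / 3.945 = 2650 W/m².

q ≈ 2650 W/m²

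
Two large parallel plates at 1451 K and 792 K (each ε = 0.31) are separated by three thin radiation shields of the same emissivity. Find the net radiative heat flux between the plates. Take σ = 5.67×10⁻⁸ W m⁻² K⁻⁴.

q ≈ 10500 W/m²

Each of the 4 gaps contributes resistance (2/ε − 1) = 2/0.31 − 1 = 5.452; total = 21.81.
q = σ(T₁⁴ − T₂⁴) / 21.81 = 5.67×10⁻⁸ × 4.04×10^12 / 21.81 = 10500 W/m².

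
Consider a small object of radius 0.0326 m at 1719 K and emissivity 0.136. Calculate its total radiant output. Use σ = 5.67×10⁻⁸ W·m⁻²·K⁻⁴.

P ≈ 899 W

A = 4πr² = 4π × (0.0326)² = 0.0134 m².
Stefan–Boltzmann: P = εσAT⁴ = 0.136 × 5.67×10⁻⁸ × 0.0134 × (1719)⁴ = 0.136 × 5.67×10⁻⁸ × 0.0134 × 8.73×10^12.
P = 899 W.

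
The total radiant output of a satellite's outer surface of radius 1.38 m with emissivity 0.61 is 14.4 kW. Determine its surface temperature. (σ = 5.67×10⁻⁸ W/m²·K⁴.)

T ≈ 363 K

A = 4πr² = 4π × (1.38)² = 23.9 m².
From P = εσAT⁴, T = (P / εσA)^(1/4) = (14400 / (0.61 × 5.67×10⁻⁸ × 23.9))^(1/4).
T = (1.74×10^10)^(1/4) = 363 K.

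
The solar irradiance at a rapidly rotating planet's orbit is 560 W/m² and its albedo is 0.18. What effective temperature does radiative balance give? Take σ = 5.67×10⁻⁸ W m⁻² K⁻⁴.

T ≈ 212 K

Power absorbed = (1−a)S·πR²; power emitted = 4πR²σT⁴. Equating and cancelling πR²:
T = ((1−a)S / 4σ)^(1/4) = (459 / (4 × 5.67×10⁻⁸))^(1/4) = (2.02×10^9)^(1/4).
T = 212 K.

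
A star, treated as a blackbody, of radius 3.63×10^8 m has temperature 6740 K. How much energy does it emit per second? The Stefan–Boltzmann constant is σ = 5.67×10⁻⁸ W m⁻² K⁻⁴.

P ≈ 1.94×10^26 W

A = 4πr² = 4π × (3.63×10^8)² = 1.66×10^18 m².
P = σAT⁴ = 5.67×10⁻⁸ × 1.66×10^18 × (6740)⁴ = 5.67×10⁻⁸ × 1.66×10^18 × 2.06×10^15.
P = 1.94×10^26 W.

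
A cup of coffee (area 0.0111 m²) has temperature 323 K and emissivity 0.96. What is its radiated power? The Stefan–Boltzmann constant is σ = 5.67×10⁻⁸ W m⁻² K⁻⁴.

P = εσAT⁴ = 0.96 × 5.67×10⁻⁸ × 0.0111 × (323)⁴ = 0.96 × 5.67×10⁻⁸ × 0.0111 × 1.09×10^10.
P = 6.58 W.

P ≈ 6.58 W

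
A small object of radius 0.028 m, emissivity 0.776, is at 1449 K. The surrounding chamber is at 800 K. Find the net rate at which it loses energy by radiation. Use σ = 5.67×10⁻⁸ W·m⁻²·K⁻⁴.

Q ≈ 1730 W

A = 4πr² = 4π × (0.028)² = 9.85×10^-3 m².
Q = εσA(T⁴ − T_s⁴). T⁴ − T_s⁴ = (1449)⁴ − (800)⁴ = 4.41×10^12 − 4.10×10^11 = 4.00×10^12 K⁴.
Q = 0.776 × 5.67×10⁻⁸ × 9.85×10^-3 × 4.00×10^12 = 1730 W.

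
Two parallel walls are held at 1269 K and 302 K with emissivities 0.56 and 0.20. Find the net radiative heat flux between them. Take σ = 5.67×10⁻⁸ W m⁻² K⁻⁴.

q ≈ 25300 W/m²

For two large parallel gray plates, q = σ(T₁⁴ − T₂⁴) / (1/ε₁ + 1/ε₂ − 1).
1/ε₁ + 1/ε₂ − 1 = 1/0.56 + 1/0.20 − 1 = 5.786.
T₁⁴ − T₂⁴ = 2.59×10^12 − 8.32×10^9 = 2.58×10^12 K⁴.
q = 5.67×10⁻⁸ × 2.58×10^12 / 5.786 = 25300 W/m².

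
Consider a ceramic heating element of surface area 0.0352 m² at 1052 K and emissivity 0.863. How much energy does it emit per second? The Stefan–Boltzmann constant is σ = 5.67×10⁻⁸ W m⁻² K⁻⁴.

P = εσAT⁴ = 0.863 × 5.67×10⁻⁸ × 0.0352 × (1052)⁴ = 0.863 × 5.67×10⁻⁸ × 0.0352 × 1.22×10^12.
P = 2110 W.

P ≈ 2110 W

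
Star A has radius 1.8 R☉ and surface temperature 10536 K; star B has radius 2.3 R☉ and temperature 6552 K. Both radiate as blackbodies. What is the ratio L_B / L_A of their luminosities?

L_B/L_A ≈ 0.244

L = 4πR²σT⁴ ∝ R²T⁴, so L_B/L_A = (2.3/1.8)² × (6552/10536)⁴ = 1.63 × 0.150 = 0.244.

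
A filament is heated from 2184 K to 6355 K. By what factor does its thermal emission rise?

P ∝ T⁴, so the ratio is (6355/2184)⁴ = (2.910)⁴ = 71.7.

ratio ≈ 71.7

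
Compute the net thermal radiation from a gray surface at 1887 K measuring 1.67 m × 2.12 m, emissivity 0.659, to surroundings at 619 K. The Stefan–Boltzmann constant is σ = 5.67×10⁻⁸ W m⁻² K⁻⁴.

Q ≈ 1.66×10^6 W

A = 1.67 × 2.12 = 3.54 m².
Q = εσA(T⁴ − T_s⁴). T⁴ − T_s⁴ = (1887)⁴ − (619)⁴ = 1.27×10^13 − 1.47×10^11 = 1.25×10^13 K⁴.
Q = 0.659 × 5.67×10⁻⁸ × 3.54 × 1.25×10^13 = 1.66×10^6 W.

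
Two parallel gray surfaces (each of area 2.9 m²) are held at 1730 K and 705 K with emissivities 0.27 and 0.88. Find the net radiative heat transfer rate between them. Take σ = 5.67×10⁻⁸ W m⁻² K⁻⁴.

Q ≈ 3.73×10^5 W

For two large parallel gray plates, q = σ(T₁⁴ − T₂⁴) / (1/ε₁ + 1/ε₂ − 1).
1/ε₁ + 1/ε₂ − 1 = 1/0.27 + 1/0.88 − 1 = 3.840.
T₁⁴ − T₂⁴ = 8.96×10^12 − 2.47×10^11 = 8.71×10^12 K⁴.
q = 5.67×10⁻⁸ × 8.71×10^12 / 3.840 = 1.29×10^5 W/m².
Q = q·A = 1.29×10^5 × 2.9 = 3.73×10^5 W.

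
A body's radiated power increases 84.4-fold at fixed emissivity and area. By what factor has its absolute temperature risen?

factor ≈ 3.03

P ∝ T⁴ ⇒ T ∝ P^(1/4), so T scales by (84.4)^(1/4) = 3.03.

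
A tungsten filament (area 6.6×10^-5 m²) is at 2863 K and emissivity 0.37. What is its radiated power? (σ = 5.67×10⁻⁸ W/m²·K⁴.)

Stefan–Boltzmann: P = εσAT⁴ = 0.37 × 5.67×10⁻⁸ × 6.60×10^-5 × (2863)⁴ = 0.37 × 5.67×10⁻⁸ × 6.60×10^-5 × 6.72×10^13.
P = 93.0 W.

P ≈ 93.0 W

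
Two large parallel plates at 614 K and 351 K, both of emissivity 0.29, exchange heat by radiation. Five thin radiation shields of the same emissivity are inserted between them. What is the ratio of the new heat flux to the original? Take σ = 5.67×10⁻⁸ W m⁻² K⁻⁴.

ratio ≈ 0.167

With N identical shields there are N+1 = 6 gaps in series, each with the same radiative resistance, so the flux falls to 1/(N+1) of its unshielded value.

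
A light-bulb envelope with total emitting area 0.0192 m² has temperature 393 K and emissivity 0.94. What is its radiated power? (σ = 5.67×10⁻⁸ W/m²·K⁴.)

P ≈ 24.4 W

Stefan–Boltzmann: P = εσAT⁴ = 0.94 × 5.67×10⁻⁸ × 0.0192 × (393)⁴ = 0.94 × 5.67×10⁻⁸ × 0.0192 × 2.39×10^10.
P = 24.4 W.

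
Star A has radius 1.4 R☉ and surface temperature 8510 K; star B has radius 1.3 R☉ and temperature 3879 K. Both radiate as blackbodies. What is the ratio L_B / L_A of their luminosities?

L = 4πR²σT⁴ ∝ R²T⁴, so L_B/L_A = (1.3/1.4)² × (3879/8510)⁴ = 0.862 × 0.0432 = 0.0372.

L_B/L_A ≈ 0.0372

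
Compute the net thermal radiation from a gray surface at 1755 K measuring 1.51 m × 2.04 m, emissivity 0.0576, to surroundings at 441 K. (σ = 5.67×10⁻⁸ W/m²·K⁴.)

A = 1.51 × 2.04 = 3.08 m².
Q = εσA(T⁴ − T_s⁴). T⁴ − T_s⁴ = (1755)⁴ − (441)⁴ = 9.49×10^12 − 3.78×10^10 = 9.45×10^12 K⁴.
Q = 0.0576 × 5.67×10⁻⁸ × 3.08 × 9.45×10^12 = 95100 W.

Q ≈ 95100 W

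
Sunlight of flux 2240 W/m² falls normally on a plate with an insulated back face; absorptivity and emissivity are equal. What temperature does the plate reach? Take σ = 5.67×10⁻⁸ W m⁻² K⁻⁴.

Absorbed flux αS = emitted flux εσT⁴ (one radiating face); with α = ε, T = (S/σ)^(1/4).
T = (2240 / 5.67×10⁻⁸)^(1/4) = (3.95×10^10)^(1/4).
T = 446 K.

T ≈ 446 K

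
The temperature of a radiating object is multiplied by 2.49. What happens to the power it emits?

P ∝ T⁴, so the power scales as (2.49)⁴ = 38.4.

factor ≈ 38.4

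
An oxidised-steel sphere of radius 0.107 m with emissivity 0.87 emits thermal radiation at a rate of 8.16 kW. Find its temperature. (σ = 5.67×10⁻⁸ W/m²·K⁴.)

T ≈ 1040 K

A = 4πr² = 4π × (0.107)² = 0.144 m².
From P = εσAT⁴, T = (P / εσA)^(1/4) = (8160 / (0.87 × 5.67×10⁻⁸ × 0.144))^(1/4).
T = (1.15×10^12)^(1/4) = 1040 K.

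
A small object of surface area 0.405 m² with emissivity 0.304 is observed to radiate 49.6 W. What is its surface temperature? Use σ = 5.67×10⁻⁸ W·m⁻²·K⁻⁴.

T ≈ 290 K

From P = εσAT⁴, T = (P / εσA)^(1/4) = (49.6 / (0.304 × 5.67×10⁻⁸ × 0.405))^(1/4).
T = (7.11×10^9)^(1/4) = 290 K.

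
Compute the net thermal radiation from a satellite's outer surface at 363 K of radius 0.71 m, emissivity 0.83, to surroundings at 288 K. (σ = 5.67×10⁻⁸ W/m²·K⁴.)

Q ≈ 3130 W

A = 4πr² = 4π × (0.71)² = 6.33 m².
Q = εσA(T⁴ − T_s⁴). T⁴ − T_s⁴ = (363)⁴ − (288)⁴ = 1.74×10^10 − 6.88×10^9 = 1.05×10^10 K⁴.
Q = 0.83 × 5.67×10⁻⁸ × 6.33 × 1.05×10^10 = 3130 W.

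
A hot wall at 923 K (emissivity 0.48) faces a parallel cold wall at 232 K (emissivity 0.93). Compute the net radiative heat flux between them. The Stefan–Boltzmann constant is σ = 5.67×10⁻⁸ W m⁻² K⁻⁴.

q ≈ 19000 W/m²

For two large parallel gray plates, q = σ(T₁⁴ − T₂⁴) / (1/ε₁ + 1/ε₂ − 1).
1/ε₁ + 1/ε₂ − 1 = 1/0.48 + 1/0.93 − 1 = 2.159.
T₁⁴ − T₂⁴ = 7.26×10^11 − 2.90×10^9 = 7.23×10^11 K⁴.
q = 5.67×10⁻⁸ × 7.23×10^11 / 2.159 = 19000 W/m².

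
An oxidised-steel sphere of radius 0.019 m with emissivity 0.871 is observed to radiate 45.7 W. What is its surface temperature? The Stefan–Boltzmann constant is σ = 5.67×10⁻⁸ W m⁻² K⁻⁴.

A = 4πr² = 4π × (0.019)² = 4.54×10^-3 m².
From P = εσAT⁴, T = (P / εσA)^(1/4) = (45.7 / (0.871 × 5.67×10⁻⁸ × 4.54×10^-3))^(1/4).
T = (2.04×10^11)^(1/4) = 672 K.

T ≈ 672 K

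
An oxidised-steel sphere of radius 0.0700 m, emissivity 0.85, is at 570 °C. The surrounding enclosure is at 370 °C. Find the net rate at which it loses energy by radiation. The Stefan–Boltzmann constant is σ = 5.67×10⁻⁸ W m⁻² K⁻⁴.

Q ≈ 991 W

A = 4πr² = 4π × (0.0700)² = 0.0616 m².
Convert: 570 °C = 843 K; 370 °C = 643 K.
Q = εσA(T⁴ − T_s⁴). T⁴ − T_s⁴ = (843)⁴ − (643)⁴ = 5.05×10^11 − 1.71×10^11 = 3.34×10^11 K⁴.
Q = 0.85 × 5.67×10⁻⁸ × 0.0616 × 3.34×10^11 = 991 W.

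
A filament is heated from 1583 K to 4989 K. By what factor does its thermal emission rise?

ratio ≈ 98.7

P ∝ T⁴, so the ratio is (4989/1583)⁴ = (3.152)⁴ = 98.7.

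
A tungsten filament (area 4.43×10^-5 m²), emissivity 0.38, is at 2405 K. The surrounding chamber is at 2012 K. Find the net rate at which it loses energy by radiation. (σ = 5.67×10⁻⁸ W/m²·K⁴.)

Q = εσA(T⁴ − T_s⁴). T⁴ − T_s⁴ = (2405)⁴ − (2012)⁴ = 3.35×10^13 − 1.64×10^13 = 1.71×10^13 K⁴.
Q = 0.38 × 5.67×10⁻⁸ × 4.43×10^-5 × 1.71×10^13 = 16.3 W.

Q ≈ 16.3 W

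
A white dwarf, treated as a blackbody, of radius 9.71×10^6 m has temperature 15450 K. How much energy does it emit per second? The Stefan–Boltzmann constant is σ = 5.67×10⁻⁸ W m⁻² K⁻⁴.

P ≈ 3.83×10^24 W

A = 4πr² = 4π × (9.71×10^6)² = 1.18×10^15 m².
P = σAT⁴ = 5.67×10⁻⁸ × 1.18×10^15 × (15450)⁴ = 5.67×10⁻⁸ × 1.18×10^15 × 5.70×10^16.
P = 3.83×10^24 W.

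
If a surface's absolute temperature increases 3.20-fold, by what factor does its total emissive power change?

P ∝ T⁴, so the power scales as (3.20)⁴ = 105.

factor ≈ 105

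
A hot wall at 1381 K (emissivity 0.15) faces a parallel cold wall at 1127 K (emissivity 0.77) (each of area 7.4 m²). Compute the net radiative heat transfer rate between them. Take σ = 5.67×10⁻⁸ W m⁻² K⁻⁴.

For two large parallel gray plates, q = σ(T₁⁴ − T₂⁴) / (1/ε₁ + 1/ε₂ − 1).
1/ε₁ + 1/ε₂ − 1 = 1/0.15 + 1/0.77 − 1 = 6.965.
T₁⁴ − T₂⁴ = 3.64×10^12 − 1.61×10^12 = 2.02×10^12 K⁴.
q = 5.67×10⁻⁸ × 2.02×10^12 / 6.965 = 16500 W/m².
Q = q·A = 16500 × 7.4 = 1.22×10^5 W.

Q ≈ 1.22×10^5 W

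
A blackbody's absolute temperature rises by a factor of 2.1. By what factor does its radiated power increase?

P ∝ T⁴, so the power scales as (2.1)⁴ = 19.4.

factor ≈ 19.4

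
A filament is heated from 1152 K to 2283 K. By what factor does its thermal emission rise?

P ∝ T⁴, so the ratio is (2283/1152)⁴ = (1.982)⁴ = 15.4.

ratio ≈ 15.4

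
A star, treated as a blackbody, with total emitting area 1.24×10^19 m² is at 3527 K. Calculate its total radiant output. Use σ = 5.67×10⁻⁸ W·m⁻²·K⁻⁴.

P ≈ 1.09×10^26 W

P = σAT⁴ = 5.67×10⁻⁸ × 1.24×10^19 × (3527)⁴ = 5.67×10⁻⁸ × 1.24×10^19 × 1.55×10^14.
P = 1.09×10^26 W.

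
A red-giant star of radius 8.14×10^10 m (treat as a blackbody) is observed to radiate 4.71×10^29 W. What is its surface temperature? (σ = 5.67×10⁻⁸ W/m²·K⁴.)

A = 4πr² = 4π × (8.14×10^10)² = 8.33×10^22 m².
From P = σAT⁴, T = (P / σA)^(1/4) = (4.71×10^29 / (5.67×10⁻⁸ × 8.33×10^22))^(1/4).
T = (9.98×10^13)^(1/4) = 3160 K.

T ≈ 3160 K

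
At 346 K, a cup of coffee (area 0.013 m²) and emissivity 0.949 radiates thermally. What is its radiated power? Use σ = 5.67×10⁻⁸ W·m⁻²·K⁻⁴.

P ≈ 10.0 W

Stefan–Boltzmann: P = εσAT⁴ = 0.949 × 5.67×10⁻⁸ × 0.0130 × (346)⁴ = 0.949 × 5.67×10⁻⁸ × 0.0130 × 1.43×10^10.
P = 10.0 W.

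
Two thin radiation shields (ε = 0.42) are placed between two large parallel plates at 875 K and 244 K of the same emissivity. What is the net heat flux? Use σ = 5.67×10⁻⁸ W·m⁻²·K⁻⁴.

q ≈ 2930 W/m²

Each of the 3 gaps contributes resistance (2/ε − 1) = 2/0.42 − 1 = 3.762; total = 11.29.
q = σ(T₁⁴ − T₂⁴) / 11.29 = 5.67×10⁻⁸ × 5.83×10^11 / 11.29 = 2930 W/m².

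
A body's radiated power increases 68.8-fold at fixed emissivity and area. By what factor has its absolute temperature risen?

factor ≈ 2.88

P ∝ T⁴ ⇒ T ∝ P^(1/4), so T scales by (68.8)^(1/4) = 2.88.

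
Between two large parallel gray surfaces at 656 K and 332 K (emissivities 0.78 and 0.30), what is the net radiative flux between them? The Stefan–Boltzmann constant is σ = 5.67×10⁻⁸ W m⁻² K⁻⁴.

For two large parallel gray plates, q = σ(T₁⁴ − T₂⁴) / (1/ε₁ + 1/ε₂ − 1).
1/ε₁ + 1/ε₂ − 1 = 1/0.78 + 1/0.30 − 1 = 3.615.
T₁⁴ − T₂⁴ = 1.85×10^11 − 1.21×10^10 = 1.73×10^11 K⁴.
q = 5.67×10⁻⁸ × 1.73×10^11 / 3.615 = 2710 W/m².

q ≈ 2710 W/m²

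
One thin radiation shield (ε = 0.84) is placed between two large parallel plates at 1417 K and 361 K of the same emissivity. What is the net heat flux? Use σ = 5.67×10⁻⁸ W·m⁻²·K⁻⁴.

Each of the 2 gaps contributes resistance (2/ε − 1) = 2/0.84 − 1 = 1.381; total = 2.762.
q = σ(T₁⁴ − T₂⁴) / 2.762 = 5.67×10⁻⁸ × 4.01×10^12 / 2.762 = 82400 W/m².

q ≈ 82400 W/m²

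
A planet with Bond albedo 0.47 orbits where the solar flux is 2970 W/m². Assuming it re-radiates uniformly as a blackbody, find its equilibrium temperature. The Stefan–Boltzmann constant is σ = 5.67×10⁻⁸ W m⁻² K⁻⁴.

Power absorbed = (1−a)S·πR²; power emitted = 4πR²σT⁴. Equating and cancelling πR²:
T = ((1−a)S / 4σ)^(1/4) = (1570 / (4 × 5.67×10⁻⁸))^(1/4) = (6.94×10^9)^(1/4).
T = 289 K.

T ≈ 289 K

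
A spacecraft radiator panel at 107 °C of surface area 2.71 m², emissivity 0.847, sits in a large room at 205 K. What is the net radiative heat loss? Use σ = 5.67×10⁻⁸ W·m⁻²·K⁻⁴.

Q ≈ 2480 W

Convert: 107 °C = 380 K.
Q = εσA(T⁴ − T_s⁴). T⁴ − T_s⁴ = (380)⁴ − (205)⁴ = 2.09×10^10 − 1.77×10^9 = 1.91×10^10 K⁴.
Q = 0.847 × 5.67×10⁻⁸ × 2.71 × 1.91×10^10 = 2480 W.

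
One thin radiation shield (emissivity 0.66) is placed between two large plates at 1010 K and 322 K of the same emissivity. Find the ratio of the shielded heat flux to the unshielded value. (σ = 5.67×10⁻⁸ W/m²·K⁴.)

With N identical shields there are N+1 = 2 gaps in series, each with the same radiative resistance, so the flux falls to 1/(N+1) of its unshielded value.

ratio ≈ 0.500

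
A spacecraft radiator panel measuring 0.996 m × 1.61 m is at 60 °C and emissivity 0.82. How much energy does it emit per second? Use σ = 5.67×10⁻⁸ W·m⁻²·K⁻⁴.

A = 0.996 × 1.61 = 1.60 m².
60 °C = 333 K.
P = εσAT⁴ = 0.82 × 5.67×10⁻⁸ × 1.60 × (333)⁴ = 0.82 × 5.67×10⁻⁸ × 1.60 × 1.23×10^10.
P = 917 W.

P ≈ 917 W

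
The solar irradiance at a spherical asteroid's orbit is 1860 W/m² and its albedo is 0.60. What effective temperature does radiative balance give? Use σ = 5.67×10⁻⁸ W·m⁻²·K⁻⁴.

T ≈ 239 K

Power absorbed = (1−a)S·πR²; power emitted = 4πR²σT⁴. Equating and cancelling πR²:
T = ((1−a)S / 4σ)^(1/4) = (744 / (4 × 5.67×10⁻⁸))^(1/4) = (3.28×10^9)^(1/4).
T = 239 K.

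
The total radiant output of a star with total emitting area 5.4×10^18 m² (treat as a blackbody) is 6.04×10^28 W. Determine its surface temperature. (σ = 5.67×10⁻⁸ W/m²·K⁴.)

T ≈ 21100 K

From P = σAT⁴, T = (P / σA)^(1/4) = (6.04×10^28 / (5.67×10⁻⁸ × 5.40×10^18))^(1/4).
T = (1.97×10^17)^(1/4) = 21100 K.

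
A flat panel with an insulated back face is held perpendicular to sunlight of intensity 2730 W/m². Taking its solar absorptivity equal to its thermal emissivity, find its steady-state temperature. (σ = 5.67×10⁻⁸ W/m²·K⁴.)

Absorbed flux αS = emitted flux εσT⁴ (one radiating face); with α = ε, T = (S/σ)^(1/4).
T = (2730 / 5.67×10⁻⁸)^(1/4) = (4.81×10^10)^(1/4).
T = 468 K.

T ≈ 468 K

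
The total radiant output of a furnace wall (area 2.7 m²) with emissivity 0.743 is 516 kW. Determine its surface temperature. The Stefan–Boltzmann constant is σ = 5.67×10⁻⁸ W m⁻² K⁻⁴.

From P = εσAT⁴, T = (P / εσA)^(1/4) = (5.16×10^5 / (0.743 × 5.67×10⁻⁸ × 2.70))^(1/4).
T = (4.54×10^12)^(1/4) = 1460 K.

T ≈ 1460 K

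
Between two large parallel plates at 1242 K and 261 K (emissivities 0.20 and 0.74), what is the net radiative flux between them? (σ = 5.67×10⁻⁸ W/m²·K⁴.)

q ≈ 25200 W/m²

For two large parallel gray plates, q = σ(T₁⁴ − T₂⁴) / (1/ε₁ + 1/ε₂ − 1).
1/ε₁ + 1/ε₂ − 1 = 1/0.20 + 1/0.74 − 1 = 5.351.
T₁⁴ − T₂⁴ = 2.38×10^12 − 4.64×10^9 = 2.37×10^12 K⁴.
q = 5.67×10⁻⁸ × 2.37×10^12 / 5.351 = 25200 W/m².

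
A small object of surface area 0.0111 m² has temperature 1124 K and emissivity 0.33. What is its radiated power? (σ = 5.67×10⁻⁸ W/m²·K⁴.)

Stefan–Boltzmann: P = εσAT⁴ = 0.33 × 5.67×10⁻⁸ × 0.0111 × (1124)⁴ = 0.33 × 5.67×10⁻⁸ × 0.0111 × 1.60×10^12.
P = 332 W.

P ≈ 332 W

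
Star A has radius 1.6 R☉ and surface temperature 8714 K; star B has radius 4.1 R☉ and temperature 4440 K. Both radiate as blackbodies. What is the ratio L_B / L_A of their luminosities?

L = 4πR²σT⁴ ∝ R²T⁴, so L_B/L_A = (4.1/1.6)² × (4440/8714)⁴ = 6.57 × 0.0674 = 0.443.

L_B/L_A ≈ 0.443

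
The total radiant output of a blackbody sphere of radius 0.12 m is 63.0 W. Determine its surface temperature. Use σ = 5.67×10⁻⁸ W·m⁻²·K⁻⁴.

A = 4πr² = 4π × (0.12)² = 0.181 m².
From P = σAT⁴, T = (P / σA)^(1/4) = (63.0 / (5.67×10⁻⁸ × 0.181))^(1/4).
T = (6.14×10^9)^(1/4) = 280 K.

T ≈ 280 K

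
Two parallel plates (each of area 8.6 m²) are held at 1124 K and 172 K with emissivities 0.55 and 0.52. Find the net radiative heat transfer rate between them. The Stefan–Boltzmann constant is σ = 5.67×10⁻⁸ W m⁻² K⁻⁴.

Q ≈ 2.84×10^5 W

For two large parallel gray plates, q = σ(T₁⁴ − T₂⁴) / (1/ε₁ + 1/ε₂ − 1).
1/ε₁ + 1/ε₂ − 1 = 1/0.55 + 1/0.52 − 1 = 2.741.
T₁⁴ − T₂⁴ = 1.60×10^12 − 8.75×10^8 = 1.60×10^12 K⁴.
q = 5.67×10⁻⁸ × 1.60×10^12 / 2.741 = 33000 W/m².
Q = q·A = 33000 × 8.6 = 2.84×10^5 W.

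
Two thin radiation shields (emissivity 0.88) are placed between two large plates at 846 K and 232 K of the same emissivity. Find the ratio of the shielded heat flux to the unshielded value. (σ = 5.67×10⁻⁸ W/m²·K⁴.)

With N identical shields there are N+1 = 3 gaps in series, each with the same radiative resistance, so the flux falls to 1/(N+1) of its unshielded value.

ratio ≈ 0.333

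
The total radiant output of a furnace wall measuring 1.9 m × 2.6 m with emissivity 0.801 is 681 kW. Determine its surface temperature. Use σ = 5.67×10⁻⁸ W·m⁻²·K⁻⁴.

T ≈ 1320 K

A = 1.9 × 2.6 = 4.94 m².
From P = εσAT⁴, T = (P / εσA)^(1/4) = (6.81×10^5 / (0.801 × 5.67×10⁻⁸ × 4.94))^(1/4).
T = (3.04×10^12)^(1/4) = 1320 K.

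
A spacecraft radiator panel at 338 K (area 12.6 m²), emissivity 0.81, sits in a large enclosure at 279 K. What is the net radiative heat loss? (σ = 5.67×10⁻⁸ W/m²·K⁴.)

Q ≈ 4050 W

Q = εσA(T⁴ − T_s⁴). T⁴ − T_s⁴ = (338)⁴ − (279)⁴ = 1.31×10^10 − 6.06×10^9 = 6.99×10^9 K⁴.
Q = 0.81 × 5.67×10⁻⁸ × 12.6 × 6.99×10^9 = 4050 W.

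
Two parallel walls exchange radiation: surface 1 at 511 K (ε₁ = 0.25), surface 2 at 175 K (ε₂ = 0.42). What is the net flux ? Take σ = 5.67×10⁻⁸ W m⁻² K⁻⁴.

For two large parallel gray plates, q = σ(T₁⁴ − T₂⁴) / (1/ε₁ + 1/ε₂ − 1).
1/ε₁ + 1/ε₂ − 1 = 1/0.25 + 1/0.42 − 1 = 5.381.
T₁⁴ − T₂⁴ = 6.82×10^10 − 9.38×10^8 = 6.72×10^10 K⁴.
q = 5.67×10⁻⁸ × 6.72×10^10 / 5.381 = 709 W/m².

q ≈ 709 W/m²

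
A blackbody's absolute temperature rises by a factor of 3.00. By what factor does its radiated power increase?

P ∝ T⁴, so the power scales as (3.00)⁴ = 81.0.

factor ≈ 81.0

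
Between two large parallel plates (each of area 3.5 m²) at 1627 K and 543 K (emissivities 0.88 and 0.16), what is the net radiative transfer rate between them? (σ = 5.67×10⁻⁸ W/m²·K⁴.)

For two large parallel gray plates, q = σ(T₁⁴ − T₂⁴) / (1/ε₁ + 1/ε₂ − 1).
1/ε₁ + 1/ε₂ − 1 = 1/0.88 + 1/0.16 − 1 = 6.386.
T₁⁴ − T₂⁴ = 7.01×10^12 − 8.69×10^10 = 6.92×10^12 K⁴.
q = 5.67×10⁻⁸ × 6.92×10^12 / 6.386 = 61400 W/m².
Q = q·A = 61400 × 3.5 = 2.15×10^5 W.

Q ≈ 2.15×10^5 W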